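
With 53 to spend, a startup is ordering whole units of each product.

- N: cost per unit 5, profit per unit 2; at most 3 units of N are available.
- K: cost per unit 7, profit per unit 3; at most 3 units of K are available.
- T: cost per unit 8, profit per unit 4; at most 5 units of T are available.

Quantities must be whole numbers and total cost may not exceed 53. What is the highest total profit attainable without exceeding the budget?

25

Take 3×K and 4×T: cost 53 ≤ 53, profit 3·3 + 4·4 = 25.
No other integer combination yields more.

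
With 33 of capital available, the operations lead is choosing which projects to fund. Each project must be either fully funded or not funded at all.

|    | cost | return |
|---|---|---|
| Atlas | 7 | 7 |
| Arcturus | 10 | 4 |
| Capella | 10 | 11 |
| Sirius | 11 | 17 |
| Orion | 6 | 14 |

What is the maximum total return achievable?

42

This is a 0-1 knapsack instance.
Take Capella, Sirius, and Orion: cost 10 + 11 + 6 = 27 ≤ 33, return 11 + 17 + 14 = 42.
No other feasible combination does better.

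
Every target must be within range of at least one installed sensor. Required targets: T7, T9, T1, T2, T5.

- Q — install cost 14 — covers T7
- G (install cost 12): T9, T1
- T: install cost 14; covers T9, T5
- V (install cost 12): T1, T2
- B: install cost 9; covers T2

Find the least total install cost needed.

This is a weighted set-cover instance.
The greedy cost-per-new-target heuristic would pick G, B, Q, and T for 49, but a cheaper cover exists.
Choose Q, T, and V: together they cover T7, T9, T1, T2, T5 — every target.
Total install cost: 14 + 14 + 12 = 40.
No cover costs less than 40.

40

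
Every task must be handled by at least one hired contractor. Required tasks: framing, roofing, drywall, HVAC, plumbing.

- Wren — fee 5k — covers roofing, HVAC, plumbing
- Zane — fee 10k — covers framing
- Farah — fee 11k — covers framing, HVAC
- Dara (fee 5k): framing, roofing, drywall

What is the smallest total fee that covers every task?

Choose Wren and Dara: together they cover framing, roofing, drywall, HVAC, plumbing — every task.
Total fee: 5 + 5 = 10.
No cover costs less than 10.

10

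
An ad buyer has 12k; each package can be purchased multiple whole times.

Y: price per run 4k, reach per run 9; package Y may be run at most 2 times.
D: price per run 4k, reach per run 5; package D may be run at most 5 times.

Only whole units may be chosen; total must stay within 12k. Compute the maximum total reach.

Y has the best ratio (9/4); taking only Y gives at most 2×9 = 18 (stopped by the supply cap of 2).
Mixing does better — 2×Y and 1×D: price 12 ≤ 12, reach 2·9 + 1·5 = 23.

23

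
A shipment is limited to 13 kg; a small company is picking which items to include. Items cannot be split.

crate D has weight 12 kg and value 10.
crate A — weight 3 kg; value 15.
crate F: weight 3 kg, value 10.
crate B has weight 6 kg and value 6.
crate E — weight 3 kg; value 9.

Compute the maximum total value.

34

Allowing fractional choices, the relaxed optimum would be about 38.0, but items are indivisible.
crate A + crate B + crate E: weight 3 + 6 + 3 = 12 ≤ 13, value 15 + 6 + 9 = 30.
crate A + crate F + crate B: weight 3 + 3 + 6 = 12 ≤ 13, value 15 + 10 + 6 = 31.
crate A + crate F + crate E: weight 3 + 3 + 3 = 9 ≤ 13, value 15 + 10 + 9 = 34.
Best is crate A, crate F, and crate E with total value 34.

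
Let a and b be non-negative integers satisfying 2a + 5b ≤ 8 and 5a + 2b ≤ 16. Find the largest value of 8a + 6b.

24

Relaxing integrality, the LP optimum is 26.67 at (a,b) = (3.05, 0.381), which is not an integer point.
(a,b)=(3,0) is feasible, giving 24.
(a,b)=(2,0) is feasible, giving 16.
No feasible integer point exceeds 24.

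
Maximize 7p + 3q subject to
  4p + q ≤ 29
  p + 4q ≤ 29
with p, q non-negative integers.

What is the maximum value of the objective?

Relaxing integrality, the LP optimum is 58.00 at (p,q) = (5.8, 5.8), which is not an integer point.
(p,q)=(6,5) is feasible, giving 57.
(p,q)=(6,4) is feasible, giving 54.
No feasible integer point exceeds 57.

57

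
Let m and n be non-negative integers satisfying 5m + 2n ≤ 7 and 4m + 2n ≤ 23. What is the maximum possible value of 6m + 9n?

Relaxing integrality, the LP optimum is 31.50 at (m,n) = (0, 3.5), which is not an integer point.
(m,n)=(0,3): 5·0+2·3=6≤7, 4·0+2·3=6≤23, objective 27.
(m,n)=(0,2): 5·0+2·2=4≤7, 4·0+2·2=4≤23, objective 18.
The best lattice point is (0,3), giving 27.

27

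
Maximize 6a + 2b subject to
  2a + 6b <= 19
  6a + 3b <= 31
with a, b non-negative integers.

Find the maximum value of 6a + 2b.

(a,b)=(5,0): 2·5+6·0=10≤19, 6·5+3·0=30≤31, objective 30.
(a,b)=(4,1): 2·4+6·1=14≤19, 6·4+3·1=27≤31, objective 26.
(a,b)=(4,0): 2·4+6·0=8≤19, 6·4+3·0=24≤31, objective 24.
No feasible integer point exceeds 30.

30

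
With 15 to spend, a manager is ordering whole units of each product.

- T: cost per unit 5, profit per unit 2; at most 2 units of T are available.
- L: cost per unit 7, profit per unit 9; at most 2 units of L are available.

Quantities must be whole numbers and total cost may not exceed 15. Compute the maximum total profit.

18

L has the best ratio (9/7); taking only L gives at most 2×9 = 18 (stopped by the cost limit).
Optimal: 2×L: cost 14 ≤ 15, profit 2·9 = 18.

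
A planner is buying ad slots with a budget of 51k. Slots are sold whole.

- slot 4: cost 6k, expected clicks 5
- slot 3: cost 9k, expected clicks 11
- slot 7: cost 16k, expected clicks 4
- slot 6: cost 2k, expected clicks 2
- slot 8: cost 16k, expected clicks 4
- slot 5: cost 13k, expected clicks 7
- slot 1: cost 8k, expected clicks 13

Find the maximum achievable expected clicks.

Treat it as a binary knapsack problem.
Allowing fractional choices, the relaxed optimum would be about 41.2, but ad slots are indivisible.
slot 3 + slot 6 + slot 8 + slot 5 + slot 1: cost 9 + 2 + 16 + 13 + 8 = 48 ≤ 51, expected clicks 11 + 2 + 4 + 7 + 13 = 37.
slot 3 + slot 7 + slot 6 + slot 5 + slot 1: cost 9 + 16 + 2 + 13 + 8 = 48 ≤ 51, expected clicks 11 + 4 + 2 + 7 + 13 = 37.
slot 4 + slot 3 + slot 6 + slot 5 + slot 1: cost 6 + 9 + 2 + 13 + 8 = 38 ≤ 51, expected clicks 5 + 11 + 2 + 7 + 13 = 38.
Best is slot 4, slot 3, slot 6, slot 5, and slot 1 with total expected clicks 38.

38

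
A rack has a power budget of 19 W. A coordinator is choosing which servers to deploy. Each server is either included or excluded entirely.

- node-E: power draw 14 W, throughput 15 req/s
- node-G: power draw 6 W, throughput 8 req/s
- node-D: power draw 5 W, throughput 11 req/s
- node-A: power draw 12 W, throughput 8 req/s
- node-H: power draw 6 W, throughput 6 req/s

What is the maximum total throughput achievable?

Allowing fractional choices, the relaxed optimum would be about 27.6, but servers are indivisible.
node-G + node-D: power draw 6 + 5 = 11 ≤ 19, throughput 8 + 11 = 19.
node-G + node-D + node-H: power draw 6 + 5 + 6 = 17 ≤ 19, throughput 8 + 11 + 6 = 25.
node-E + node-D: power draw 14 + 5 = 19 ≤ 19, throughput 15 + 11 = 26.
Best is node-E and node-D with total throughput 26.

26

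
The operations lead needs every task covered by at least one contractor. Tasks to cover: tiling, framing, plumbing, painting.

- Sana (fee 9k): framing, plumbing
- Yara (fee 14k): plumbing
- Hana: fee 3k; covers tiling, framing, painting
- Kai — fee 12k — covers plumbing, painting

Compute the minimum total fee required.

This is an integer covering problem.
Choose Sana and Hana: together they cover tiling, framing, plumbing, painting — every task.
Total fee: 9 + 3 = 12.
No cover costs less than 12.

12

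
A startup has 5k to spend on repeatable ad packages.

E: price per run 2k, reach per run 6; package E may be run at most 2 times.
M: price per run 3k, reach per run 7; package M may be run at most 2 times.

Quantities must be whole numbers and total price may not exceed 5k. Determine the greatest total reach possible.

13

2×E: price 4 ≤ 5, reach 2·6 = 12.
1×E and 1×M: price 5 ≤ 5, reach 1·6 + 1·7 = 13.
Best is 13.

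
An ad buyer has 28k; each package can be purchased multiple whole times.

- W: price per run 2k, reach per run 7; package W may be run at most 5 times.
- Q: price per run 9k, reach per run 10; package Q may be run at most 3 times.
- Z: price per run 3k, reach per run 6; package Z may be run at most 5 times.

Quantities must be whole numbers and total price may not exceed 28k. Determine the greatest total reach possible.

W has the best ratio (7/2); taking only W gives at most 5×7 = 35 (stopped by the supply cap of 5).
Mixing does better — 5×W and 5×Z: price 25 ≤ 28, reach 5·7 + 5·6 = 65.

65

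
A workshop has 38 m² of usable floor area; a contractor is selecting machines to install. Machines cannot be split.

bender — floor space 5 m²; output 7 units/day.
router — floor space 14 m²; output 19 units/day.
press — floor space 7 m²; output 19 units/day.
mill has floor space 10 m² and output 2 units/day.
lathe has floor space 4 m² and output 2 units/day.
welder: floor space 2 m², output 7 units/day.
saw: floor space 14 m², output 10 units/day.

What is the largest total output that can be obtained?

55

Take router, press, welder, and saw: floor space 14 + 7 + 2 + 14 = 37 ≤ 38, output 19 + 19 + 7 + 10 = 55.
No other feasible combination does better.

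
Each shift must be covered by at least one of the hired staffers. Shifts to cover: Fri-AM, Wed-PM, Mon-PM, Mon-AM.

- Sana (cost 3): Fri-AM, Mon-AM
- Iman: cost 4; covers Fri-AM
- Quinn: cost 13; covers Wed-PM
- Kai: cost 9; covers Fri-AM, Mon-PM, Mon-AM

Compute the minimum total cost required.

This is a weighted set-cover instance.
The greedy cost-per-new-shift heuristic would pick Sana, Kai, and Quinn for 25, but a cheaper cover exists.
Choose Quinn and Kai: together they cover Fri-AM, Wed-PM, Mon-PM, Mon-AM — every shift.
Total cost: 13 + 9 = 22.
No cover costs less than 22.

22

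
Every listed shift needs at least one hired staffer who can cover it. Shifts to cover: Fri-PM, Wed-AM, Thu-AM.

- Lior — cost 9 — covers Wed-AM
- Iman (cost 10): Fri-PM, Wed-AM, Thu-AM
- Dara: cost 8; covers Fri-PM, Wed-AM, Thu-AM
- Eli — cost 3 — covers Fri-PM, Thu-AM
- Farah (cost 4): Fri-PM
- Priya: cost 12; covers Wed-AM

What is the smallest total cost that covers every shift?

This is a weighted set-cover instance.
The greedy cost-per-new-shift heuristic would pick Eli and Dara for 11, but a cheaper cover exists.
Dara alone covers Fri-PM, Wed-AM, Thu-AM — every shift.
Total cost: 8.
No cover costs less than 8.

8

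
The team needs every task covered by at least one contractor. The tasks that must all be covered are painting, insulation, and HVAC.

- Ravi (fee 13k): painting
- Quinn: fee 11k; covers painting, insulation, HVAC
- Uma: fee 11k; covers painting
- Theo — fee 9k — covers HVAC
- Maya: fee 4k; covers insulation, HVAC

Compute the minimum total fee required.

11

This is a weighted set-cover instance.
Quinn alone covers painting, insulation, HVAC — every task.
Total fee: 11.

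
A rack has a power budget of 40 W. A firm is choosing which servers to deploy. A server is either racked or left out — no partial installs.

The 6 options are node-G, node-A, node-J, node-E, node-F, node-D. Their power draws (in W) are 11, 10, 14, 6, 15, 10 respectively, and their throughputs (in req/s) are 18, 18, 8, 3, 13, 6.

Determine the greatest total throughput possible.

Take node-G, node-A, and node-F: power draw 11 + 10 + 15 = 36 ≤ 40, throughput 18 + 18 + 13 = 49.
No other feasible combination does better.

49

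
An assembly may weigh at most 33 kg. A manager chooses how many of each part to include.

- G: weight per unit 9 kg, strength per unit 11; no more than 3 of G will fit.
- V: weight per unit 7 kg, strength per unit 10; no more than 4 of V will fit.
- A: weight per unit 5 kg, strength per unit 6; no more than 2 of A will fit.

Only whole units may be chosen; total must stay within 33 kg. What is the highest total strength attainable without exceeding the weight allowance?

1×G, 2×V, and 2×A: weight 33 ≤ 33, strength 1·11 + 2·10 + 2·6 = 43.
4×V and 1×A: weight 33 ≤ 33, strength 4·10 + 1·6 = 46.
Best is 46.

46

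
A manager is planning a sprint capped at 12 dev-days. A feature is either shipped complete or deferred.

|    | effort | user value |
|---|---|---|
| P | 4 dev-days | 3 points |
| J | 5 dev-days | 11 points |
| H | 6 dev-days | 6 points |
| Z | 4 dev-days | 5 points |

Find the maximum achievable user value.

J + Z: effort 5 + 4 = 9 ≤ 12, user value 11 + 5 = 16.
J + H: effort 5 + 6 = 11 ≤ 12, user value 11 + 6 = 17.
P + J: effort 4 + 5 = 9 ≤ 12, user value 3 + 11 = 14.
Best is J and H with total user value 17.

17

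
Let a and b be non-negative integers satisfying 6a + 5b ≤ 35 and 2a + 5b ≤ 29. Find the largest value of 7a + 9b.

52

Relaxing integrality, the LP optimum is 57.30 at (a,b) = (1.5, 5.2), which is not an integer point.
(a,b)=(1,5): 6·1+5·5=31≤35, 2·1+5·5=27≤29, objective 52.
(a,b)=(2,4): 6·2+5·4=32≤35, 2·2+5·4=24≤29, objective 50.
(a,b)=(0,5): 6·0+5·5=25≤35, 2·0+5·5=25≤29, objective 45.
No feasible integer point exceeds 52.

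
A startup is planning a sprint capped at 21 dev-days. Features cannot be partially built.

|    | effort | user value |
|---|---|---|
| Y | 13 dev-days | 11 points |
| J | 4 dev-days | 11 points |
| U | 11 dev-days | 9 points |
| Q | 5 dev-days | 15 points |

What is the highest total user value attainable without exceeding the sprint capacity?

35

J + Q: effort 4 + 5 = 9 ≤ 21, user value 11 + 15 = 26.
J + U + Q: effort 4 + 11 + 5 = 20 ≤ 21, user value 11 + 9 + 15 = 35.
Best is J, U, and Q with total user value 35.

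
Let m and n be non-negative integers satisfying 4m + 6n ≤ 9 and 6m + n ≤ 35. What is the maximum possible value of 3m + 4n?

6

(m,n)=(2,0) is feasible, giving 6.
(m,n)=(1,0) is feasible, giving 3.
No feasible integer point exceeds 6.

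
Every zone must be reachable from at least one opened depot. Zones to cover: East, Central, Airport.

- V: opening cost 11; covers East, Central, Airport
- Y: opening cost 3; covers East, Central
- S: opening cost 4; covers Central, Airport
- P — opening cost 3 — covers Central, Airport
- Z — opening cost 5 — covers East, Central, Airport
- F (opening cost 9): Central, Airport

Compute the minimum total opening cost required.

5

The greedy cost-per-new-zone heuristic would pick Y and P for 6, but a cheaper cover exists.
Z alone covers East, Central, Airport — every zone.
Total opening cost: 5.
No cover costs less than 5.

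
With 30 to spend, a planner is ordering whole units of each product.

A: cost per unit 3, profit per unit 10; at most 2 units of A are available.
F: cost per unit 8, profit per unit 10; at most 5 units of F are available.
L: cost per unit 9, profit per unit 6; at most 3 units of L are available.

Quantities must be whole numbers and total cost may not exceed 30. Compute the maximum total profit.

50

A has the best ratio (10/3); taking only A gives at most 2×10 = 20 (stopped by the supply cap of 2).
Mixing does better — 2×A and 3×F: cost 30 ≤ 30, profit 2·10 + 3·10 = 50.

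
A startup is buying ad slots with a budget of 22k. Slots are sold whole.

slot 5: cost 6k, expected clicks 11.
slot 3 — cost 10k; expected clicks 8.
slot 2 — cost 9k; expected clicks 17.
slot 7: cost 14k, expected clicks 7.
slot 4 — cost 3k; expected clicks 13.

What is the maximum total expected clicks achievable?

Take slot 5, slot 2, and slot 4: cost 6 + 9 + 3 = 18 ≤ 22, expected clicks 11 + 17 + 13 = 41.
No other feasible combination does better.

41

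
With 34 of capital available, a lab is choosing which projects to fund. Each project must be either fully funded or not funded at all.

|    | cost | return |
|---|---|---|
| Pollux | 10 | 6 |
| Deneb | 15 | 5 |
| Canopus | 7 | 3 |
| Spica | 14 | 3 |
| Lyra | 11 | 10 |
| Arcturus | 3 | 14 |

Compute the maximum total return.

33

Deneb + Lyra + Arcturus: cost 15 + 11 + 3 = 29 ≤ 34, return 5 + 10 + 14 = 29.
Pollux + Canopus + Lyra + Arcturus: cost 10 + 7 + 11 + 3 = 31 ≤ 34, return 6 + 3 + 10 + 14 = 33.
Pollux + Lyra + Arcturus: cost 10 + 11 + 3 = 24 ≤ 34, return 6 + 10 + 14 = 30.
Best is Pollux, Canopus, Lyra, and Arcturus with total return 33.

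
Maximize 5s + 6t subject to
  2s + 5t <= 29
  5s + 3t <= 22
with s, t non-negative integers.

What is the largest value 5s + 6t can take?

35

(s,t)=(1,5): 2·1+5·5=27≤29, 5·1+3·5=20≤22, objective 35.
(s,t)=(2,4): 2·2+5·4=24≤29, 5·2+3·4=22≤22, objective 34.
(s,t)=(0,5): 2·0+5·5=25≤29, 5·0+3·5=15≤22, objective 30.
The best lattice point is (1,5), giving 35.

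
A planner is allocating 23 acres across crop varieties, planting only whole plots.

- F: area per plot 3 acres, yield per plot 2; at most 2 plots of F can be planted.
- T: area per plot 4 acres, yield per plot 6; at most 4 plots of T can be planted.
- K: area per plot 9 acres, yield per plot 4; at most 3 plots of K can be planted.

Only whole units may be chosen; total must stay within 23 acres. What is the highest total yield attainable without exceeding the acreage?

28

Take 2×F and 4×T: area 22 ≤ 23, yield 2·2 + 4·6 = 28.
T has the best ratio (6/4) and is taken to its limit of 4; remaining capacity is filled optimally with the others.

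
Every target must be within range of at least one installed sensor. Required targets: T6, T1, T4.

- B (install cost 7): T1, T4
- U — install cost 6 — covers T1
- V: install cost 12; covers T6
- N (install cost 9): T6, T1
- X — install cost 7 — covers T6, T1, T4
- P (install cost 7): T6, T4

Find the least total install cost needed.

7

X alone covers T6, T1, T4 — every target.
Total install cost: 7.
No cover costs less than 7.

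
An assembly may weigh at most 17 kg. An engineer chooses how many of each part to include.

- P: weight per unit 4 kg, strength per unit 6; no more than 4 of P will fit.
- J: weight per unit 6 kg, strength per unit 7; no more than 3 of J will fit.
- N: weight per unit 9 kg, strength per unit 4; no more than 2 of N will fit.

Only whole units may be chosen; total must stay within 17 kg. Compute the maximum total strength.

24

Take 4×P: weight 16 ≤ 17, strength 4·6 = 24.
P has the best ratio (6/4) and is taken to its limit of 4; remaining capacity is filled optimally with the others.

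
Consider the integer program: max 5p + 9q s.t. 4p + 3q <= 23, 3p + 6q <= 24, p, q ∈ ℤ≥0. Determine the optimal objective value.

38

The continuous relaxation peaks at (4.4, 1.8) with value 38.20; rounding to a feasible lattice point costs some objective.
(p,q)=(4,2): 4·4+3·2=22≤23, 3·4+6·2=24≤24, objective 38.
(p,q)=(5,1): 4·5+3·1=23≤23, 3·5+6·1=21≤24, objective 34.
(p,q)=(3,2): 4·3+3·2=18≤23, 3·3+6·2=21≤24, objective 33.
(p,q)=(4,1): 4·4+3·1=19≤23, 3·4+6·1=18≤24, objective 29.
Maximum is 38 at (p,q)=(4,2).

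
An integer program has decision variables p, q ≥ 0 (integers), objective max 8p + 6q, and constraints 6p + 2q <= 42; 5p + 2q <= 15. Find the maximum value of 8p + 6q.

42

The continuous relaxation peaks at (0, 7.5) with value 45.00; rounding to a feasible lattice point costs some objective.
(p,q)=(0,7): 6·0+2·7=14≤42, 5·0+2·7=14≤15, objective 42.
(p,q)=(0,6): 6·0+2·6=12≤42, 5·0+2·6=12≤15, objective 36.
Maximum is 42 at (p,q)=(0,7).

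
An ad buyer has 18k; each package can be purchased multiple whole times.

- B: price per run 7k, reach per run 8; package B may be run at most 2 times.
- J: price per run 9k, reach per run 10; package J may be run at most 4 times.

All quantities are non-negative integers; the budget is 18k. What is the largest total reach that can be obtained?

1×B and 1×J: price 16 ≤ 18, reach 1·8 + 1·10 = 18.
2×J: price 18 ≤ 18, reach 2·10 = 20.
Best is 20.

20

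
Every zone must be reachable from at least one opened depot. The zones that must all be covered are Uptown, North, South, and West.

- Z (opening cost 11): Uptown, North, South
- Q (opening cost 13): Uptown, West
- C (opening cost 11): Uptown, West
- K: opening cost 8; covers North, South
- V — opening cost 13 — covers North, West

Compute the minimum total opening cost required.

19

This is a weighted set-cover instance.
Choose C and K: together they cover Uptown, North, South, West — every zone.
Total opening cost: 11 + 8 = 19.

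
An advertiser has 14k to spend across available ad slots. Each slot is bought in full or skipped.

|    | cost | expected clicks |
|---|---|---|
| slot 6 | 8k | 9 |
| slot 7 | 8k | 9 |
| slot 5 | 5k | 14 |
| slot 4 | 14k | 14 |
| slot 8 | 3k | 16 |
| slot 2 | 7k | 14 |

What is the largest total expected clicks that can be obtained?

30

Allowing fractional choices, the relaxed optimum would be about 42.0, but ad slots are indivisible.
slot 5 + slot 8: cost 5 + 3 = 8 ≤ 14, expected clicks 14 + 16 = 30.
slot 8 + slot 2: cost 3 + 7 = 10 ≤ 14, expected clicks 16 + 14 = 30.
The maximum expected clicks is 30; one optimal choice is slot 5 and slot 8.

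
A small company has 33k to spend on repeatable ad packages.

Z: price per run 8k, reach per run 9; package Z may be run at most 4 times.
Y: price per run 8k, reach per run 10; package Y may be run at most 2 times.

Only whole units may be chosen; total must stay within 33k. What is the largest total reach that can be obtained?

2×Z and 2×Y: price 32 ≤ 33, reach 2·9 + 2·10 = 38.
3×Z and 1×Y: price 32 ≤ 33, reach 3·9 + 1·10 = 37.
Best is 38.

38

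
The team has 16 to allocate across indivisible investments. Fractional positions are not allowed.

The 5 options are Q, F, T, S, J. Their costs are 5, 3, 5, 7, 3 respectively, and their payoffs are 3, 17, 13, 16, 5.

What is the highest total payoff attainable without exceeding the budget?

46

Allowing fractional choices, the relaxed optimum would be about 47.7, but investments are indivisible.
Q + F + T + J: cost 5 + 3 + 5 + 3 = 16 ≤ 16, payoff 3 + 17 + 13 + 5 = 38.
F + S + J: cost 3 + 7 + 3 = 13 ≤ 16, payoff 17 + 16 + 5 = 38.
F + T + S: cost 3 + 5 + 7 = 15 ≤ 16, payoff 17 + 13 + 16 = 46.
Best is F, T, and S with total payoff 46.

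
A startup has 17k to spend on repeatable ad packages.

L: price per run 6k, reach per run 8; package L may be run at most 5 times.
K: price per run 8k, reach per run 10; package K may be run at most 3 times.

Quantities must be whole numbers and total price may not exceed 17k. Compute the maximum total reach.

20

2×K: price 16 ≤ 17, reach 2·10 = 20.
1×L and 1×K: price 14 ≤ 17, reach 1·8 + 1·10 = 18.
Best is 20.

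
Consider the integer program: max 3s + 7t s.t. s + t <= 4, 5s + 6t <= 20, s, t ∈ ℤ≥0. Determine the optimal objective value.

(s,t)=(0,3) is feasible, giving 21.
(s,t)=(1,2) is feasible, giving 17.
(s,t)=(0,2) is feasible, giving 14.
No feasible integer point exceeds 21.

21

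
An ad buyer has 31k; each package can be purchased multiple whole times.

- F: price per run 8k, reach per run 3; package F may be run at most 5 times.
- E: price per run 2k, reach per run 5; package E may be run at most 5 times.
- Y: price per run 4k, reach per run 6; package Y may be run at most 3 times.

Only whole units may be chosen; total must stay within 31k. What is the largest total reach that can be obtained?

E has the best ratio (5/2); taking only E gives at most 5×5 = 25 (stopped by the supply cap of 5).
Mixing does better — 1×F, 5×E, and 3×Y: price 30 ≤ 31, reach 1·3 + 5·5 + 3·6 = 46.

46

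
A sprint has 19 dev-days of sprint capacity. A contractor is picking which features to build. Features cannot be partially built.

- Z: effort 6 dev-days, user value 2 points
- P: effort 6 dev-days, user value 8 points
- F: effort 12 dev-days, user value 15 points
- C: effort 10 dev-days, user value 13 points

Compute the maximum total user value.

Treat it as a binary knapsack problem.
Take P and F: effort 6 + 12 = 18 ≤ 19, user value 8 + 15 = 23.
No other feasible combination does better.

23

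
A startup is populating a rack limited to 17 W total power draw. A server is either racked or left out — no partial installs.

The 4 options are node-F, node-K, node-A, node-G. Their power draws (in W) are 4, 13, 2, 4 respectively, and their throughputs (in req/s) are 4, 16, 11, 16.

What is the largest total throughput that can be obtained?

32

This is a 0-1 knapsack instance.
Take node-K and node-G: power draw 13 + 4 = 17 ≤ 17, throughput 16 + 16 = 32.
No other feasible combination does better.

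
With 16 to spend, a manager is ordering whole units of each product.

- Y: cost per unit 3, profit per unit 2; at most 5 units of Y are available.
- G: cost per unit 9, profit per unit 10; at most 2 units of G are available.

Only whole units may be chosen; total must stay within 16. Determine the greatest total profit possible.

G has the best ratio (10/9); taking only G gives at most 1×10 = 10 (stopped by the cost limit).
Mixing does better — 2×Y and 1×G: cost 15 ≤ 16, profit 2·2 + 1·10 = 14.

14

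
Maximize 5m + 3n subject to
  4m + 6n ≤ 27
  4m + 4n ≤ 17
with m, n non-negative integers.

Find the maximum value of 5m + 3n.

Relaxing integrality, the LP optimum is 21.25 at (m,n) = (4.25, 0), which is not an integer point.
(m,n)=(4,0): 4·4+6·0=16≤27, 4·4+4·0=16≤17, objective 20.
(m,n)=(3,1): 4·3+6·1=18≤27, 4·3+4·1=16≤17, objective 18.
(m,n)=(3,0): 4·3+6·0=12≤27, 4·3+4·0=12≤17, objective 15.
The best lattice point is (4,0), giving 20.

20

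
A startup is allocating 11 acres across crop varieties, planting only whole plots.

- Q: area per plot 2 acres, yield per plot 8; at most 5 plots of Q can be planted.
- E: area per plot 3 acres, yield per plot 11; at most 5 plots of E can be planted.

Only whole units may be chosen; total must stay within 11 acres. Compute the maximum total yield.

This is a bounded integer knapsack.
1×Q and 3×E: area 11 ≤ 11, yield 1·8 + 3·11 = 41.
4×Q and 1×E: area 11 ≤ 11, yield 4·8 + 1·11 = 43.
Best is 43.

43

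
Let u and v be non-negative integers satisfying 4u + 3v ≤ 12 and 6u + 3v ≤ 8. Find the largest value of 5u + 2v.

The continuous relaxation peaks at (1.33, 0) with value 6.67; rounding to a feasible lattice point costs some objective.
(u,v)=(1,0): 4·1+3·0=4≤12, 6·1+3·0=6≤8, objective 5.
(u,v)=(0,1): 4·0+3·1=3≤12, 6·0+3·1=3≤8, objective 2.
(u,v)=(0,0): 4·0+3·0=0≤12, 6·0+3·0=0≤8, objective 0.
The best lattice point is (1,0), giving 5.

5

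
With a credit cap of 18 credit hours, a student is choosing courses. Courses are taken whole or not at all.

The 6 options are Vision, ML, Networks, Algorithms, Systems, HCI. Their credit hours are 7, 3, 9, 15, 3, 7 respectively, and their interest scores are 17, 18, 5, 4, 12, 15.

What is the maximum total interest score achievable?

Vision + ML + Systems: credit hours 7 + 3 + 3 = 13 ≤ 18, interest score 17 + 18 + 12 = 47.
Vision + ML + HCI: credit hours 7 + 3 + 7 = 17 ≤ 18, interest score 17 + 18 + 15 = 50.
ML + Systems + HCI: credit hours 3 + 3 + 7 = 13 ≤ 18, interest score 18 + 12 + 15 = 45.
Best is Vision, ML, and HCI with total interest score 50.

50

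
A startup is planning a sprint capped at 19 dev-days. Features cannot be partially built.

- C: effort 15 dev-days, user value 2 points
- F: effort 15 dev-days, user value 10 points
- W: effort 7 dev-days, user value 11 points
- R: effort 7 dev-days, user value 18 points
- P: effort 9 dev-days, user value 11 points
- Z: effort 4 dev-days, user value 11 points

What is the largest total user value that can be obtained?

40

R + Z: effort 7 + 4 = 11 ≤ 19, user value 18 + 11 = 29.
W + R + Z: effort 7 + 7 + 4 = 18 ≤ 19, user value 11 + 18 + 11 = 40.
Best is W, R, and Z with total user value 40.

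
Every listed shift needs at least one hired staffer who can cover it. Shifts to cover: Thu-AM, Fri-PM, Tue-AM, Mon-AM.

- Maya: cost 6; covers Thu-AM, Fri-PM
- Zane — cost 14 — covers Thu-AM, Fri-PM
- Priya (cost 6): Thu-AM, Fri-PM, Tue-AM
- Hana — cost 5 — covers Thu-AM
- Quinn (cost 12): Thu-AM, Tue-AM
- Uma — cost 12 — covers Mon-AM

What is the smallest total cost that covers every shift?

This is an integer covering problem.
Choose Priya and Uma: together they cover Thu-AM, Fri-PM, Tue-AM, Mon-AM — every shift.
Total cost: 6 + 12 = 18.
No cover costs less than 18.

18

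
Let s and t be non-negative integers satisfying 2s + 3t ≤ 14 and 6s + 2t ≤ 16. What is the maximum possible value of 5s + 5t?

The continuous relaxation peaks at (1.43, 3.71) with value 25.71; rounding to a feasible lattice point costs some objective.
(s,t)=(1,4): 2·1+3·4=14≤14, 6·1+2·4=14≤16, objective 25.
(s,t)=(0,4): 2·0+3·4=12≤14, 6·0+2·4=8≤16, objective 20.
Maximum is 25 at (s,t)=(1,4).

25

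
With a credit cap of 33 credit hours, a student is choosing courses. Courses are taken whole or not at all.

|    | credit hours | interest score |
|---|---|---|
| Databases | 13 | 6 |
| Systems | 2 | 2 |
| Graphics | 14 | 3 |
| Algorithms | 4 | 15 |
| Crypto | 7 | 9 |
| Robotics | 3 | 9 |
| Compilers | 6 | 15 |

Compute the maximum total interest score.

Treat it as a binary knapsack problem.
Systems + Algorithms + Crypto + Robotics + Compilers: credit hours 2 + 4 + 7 + 3 + 6 = 22 ≤ 33, interest score 2 + 15 + 9 + 9 + 15 = 50.
Databases + Algorithms + Crypto + Robotics + Compilers: credit hours 13 + 4 + 7 + 3 + 6 = 33 ≤ 33, interest score 6 + 15 + 9 + 9 + 15 = 54.
Best is Databases, Algorithms, Crypto, Robotics, and Compilers with total interest score 54.

54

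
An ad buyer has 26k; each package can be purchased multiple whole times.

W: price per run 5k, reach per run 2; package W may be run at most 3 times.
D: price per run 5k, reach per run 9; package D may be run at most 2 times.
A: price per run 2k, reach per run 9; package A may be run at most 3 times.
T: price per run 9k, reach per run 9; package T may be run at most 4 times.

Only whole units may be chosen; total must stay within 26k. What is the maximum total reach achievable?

Take 2×D, 3×A, and 1×T: price 25 ≤ 26, reach 2·9 + 3·9 + 1·9 = 54.
A has the best ratio (9/2) and is taken to its limit of 3; remaining capacity is filled optimally with the others.

54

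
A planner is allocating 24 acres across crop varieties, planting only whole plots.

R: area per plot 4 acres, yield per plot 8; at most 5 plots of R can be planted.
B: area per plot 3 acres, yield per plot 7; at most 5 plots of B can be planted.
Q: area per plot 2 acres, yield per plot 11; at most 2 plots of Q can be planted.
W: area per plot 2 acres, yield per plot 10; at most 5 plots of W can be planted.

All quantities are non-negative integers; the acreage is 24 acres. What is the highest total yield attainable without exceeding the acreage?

94

This is a bounded integer knapsack.
3×B, 2×Q, and 5×W: area 23 ≤ 24, yield 3·7 + 2·11 + 5·10 = 93.
1×R, 2×B, 2×Q, and 5×W: area 24 ≤ 24, yield 1·8 + 2·7 + 2·11 + 5·10 = 94.
Best is 94.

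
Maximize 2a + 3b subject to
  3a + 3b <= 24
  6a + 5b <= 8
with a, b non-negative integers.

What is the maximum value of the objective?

The continuous relaxation peaks at (0, 1.6) with value 4.80; rounding to a feasible lattice point costs some objective.
(a,b)=(0,1): 3·0+3·1=3≤24, 6·0+5·1=5≤8, objective 3.
(a,b)=(1,0): 3·1+3·0=3≤24, 6·1+5·0=6≤8, objective 2.
No feasible integer point exceeds 3.

3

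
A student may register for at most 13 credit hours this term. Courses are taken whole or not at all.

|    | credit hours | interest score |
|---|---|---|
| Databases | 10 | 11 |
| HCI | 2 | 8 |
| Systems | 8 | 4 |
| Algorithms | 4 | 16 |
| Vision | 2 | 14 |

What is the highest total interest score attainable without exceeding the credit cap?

38

HCI + Algorithms + Vision: credit hours 2 + 4 + 2 = 8 ≤ 13, interest score 8 + 16 + 14 = 38.
Algorithms + Vision: credit hours 4 + 2 = 6 ≤ 13, interest score 16 + 14 = 30.
Best is HCI, Algorithms, and Vision with total interest score 38.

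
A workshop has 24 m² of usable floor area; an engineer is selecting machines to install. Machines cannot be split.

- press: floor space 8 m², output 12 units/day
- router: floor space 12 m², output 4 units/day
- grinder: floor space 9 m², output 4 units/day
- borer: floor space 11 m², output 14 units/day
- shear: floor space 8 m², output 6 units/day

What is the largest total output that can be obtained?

This is an integer program with binary decision variables.
Take press and borer: floor space 8 + 11 = 19 ≤ 24, output 12 + 14 = 26.
No other feasible combination does better.

26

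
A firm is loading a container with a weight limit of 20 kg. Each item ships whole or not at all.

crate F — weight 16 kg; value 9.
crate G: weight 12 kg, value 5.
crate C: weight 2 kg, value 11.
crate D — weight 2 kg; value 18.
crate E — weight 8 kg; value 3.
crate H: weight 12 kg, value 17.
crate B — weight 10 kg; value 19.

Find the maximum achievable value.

48

Allowing fractional choices, the relaxed optimum would be about 56.5, but items are indivisible.
crate C + crate D + crate H: weight 2 + 2 + 12 = 16 ≤ 20, value 11 + 18 + 17 = 46.
crate C + crate D + crate B: weight 2 + 2 + 10 = 14 ≤ 20, value 11 + 18 + 19 = 48.
Best is crate C, crate D, and crate B with total value 48.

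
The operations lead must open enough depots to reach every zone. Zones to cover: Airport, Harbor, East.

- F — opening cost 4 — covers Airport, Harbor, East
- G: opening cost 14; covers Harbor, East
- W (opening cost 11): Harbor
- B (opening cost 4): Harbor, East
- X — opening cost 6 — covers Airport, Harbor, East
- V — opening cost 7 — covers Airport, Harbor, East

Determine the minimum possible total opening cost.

This is a weighted set-cover instance.
F alone covers Airport, Harbor, East — every zone.
Total opening cost: 4.
No cover costs less than 4.

4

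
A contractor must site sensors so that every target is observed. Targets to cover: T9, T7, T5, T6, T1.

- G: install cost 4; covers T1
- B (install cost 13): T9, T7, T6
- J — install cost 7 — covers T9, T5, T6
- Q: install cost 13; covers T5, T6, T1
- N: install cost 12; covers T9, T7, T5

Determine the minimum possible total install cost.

23

Choose G, J, and N: together they cover T9, T7, T5, T6, T1 — every target.
Total install cost: 4 + 7 + 12 = 23.
No cover costs less than 23.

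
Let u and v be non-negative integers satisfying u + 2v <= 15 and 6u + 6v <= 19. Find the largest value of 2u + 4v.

12

Relaxing integrality, the LP optimum is 12.67 at (u,v) = (0, 3.17), which is not an integer point.
(u,v)=(0,3): 1·0+2·3=6≤15, 6·0+6·3=18≤19, objective 12.
(u,v)=(1,2): 1·1+2·2=5≤15, 6·1+6·2=18≤19, objective 10.
No feasible integer point exceeds 12.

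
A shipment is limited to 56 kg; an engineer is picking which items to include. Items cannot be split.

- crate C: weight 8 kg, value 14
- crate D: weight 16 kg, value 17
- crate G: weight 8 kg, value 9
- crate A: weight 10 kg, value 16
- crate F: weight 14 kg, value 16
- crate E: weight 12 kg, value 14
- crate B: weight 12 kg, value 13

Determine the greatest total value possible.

Treat it as a binary knapsack problem.
crate C + crate D + crate G + crate A + crate F: weight 8 + 16 + 8 + 10 + 14 = 56 ≤ 56, value 14 + 17 + 9 + 16 + 16 = 72.
crate C + crate D + crate G + crate A + crate E: weight 8 + 16 + 8 + 10 + 12 = 54 ≤ 56, value 14 + 17 + 9 + 16 + 14 = 70.
crate C + crate A + crate F + crate E + crate B: weight 8 + 10 + 14 + 12 + 12 = 56 ≤ 56, value 14 + 16 + 16 + 14 + 13 = 73.
Best is crate C, crate A, crate F, crate E, and crate B with total value 73.

73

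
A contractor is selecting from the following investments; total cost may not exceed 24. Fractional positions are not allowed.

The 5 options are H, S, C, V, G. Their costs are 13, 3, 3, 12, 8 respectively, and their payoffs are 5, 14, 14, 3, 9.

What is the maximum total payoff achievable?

Allowing fractional choices, the relaxed optimum would be about 40.8, but investments are indivisible.
S + C + G: cost 3 + 3 + 8 = 14 ≤ 24, payoff 14 + 14 + 9 = 37.
H + S + C: cost 13 + 3 + 3 = 19 ≤ 24, payoff 5 + 14 + 14 = 33.
S + C + V: cost 3 + 3 + 12 = 18 ≤ 24, payoff 14 + 14 + 3 = 31.
Best is S, C, and G with total payoff 37.

37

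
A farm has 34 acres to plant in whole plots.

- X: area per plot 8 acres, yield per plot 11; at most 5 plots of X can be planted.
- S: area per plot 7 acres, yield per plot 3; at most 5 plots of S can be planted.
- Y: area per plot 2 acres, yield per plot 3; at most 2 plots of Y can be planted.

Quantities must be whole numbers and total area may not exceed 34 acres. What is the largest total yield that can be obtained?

47

This is a bounded integer knapsack.
4×X: area 32 ≤ 34, yield 4·11 = 44.
4×X and 1×Y: area 34 ≤ 34, yield 4·11 + 1·3 = 47.
Best is 47.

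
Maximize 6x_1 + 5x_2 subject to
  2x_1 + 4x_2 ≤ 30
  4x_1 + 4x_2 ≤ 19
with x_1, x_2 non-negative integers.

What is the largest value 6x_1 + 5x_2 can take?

24

(x_1,x_2)=(4,0): 2·4+4·0=8≤30, 4·4+4·0=16≤19, objective 24.
(x_1,x_2)=(3,1): 2·3+4·1=10≤30, 4·3+4·1=16≤19, objective 23.
(x_1,x_2)=(3,0): 2·3+4·0=6≤30, 4·3+4·0=12≤19, objective 18.
No feasible integer point exceeds 24.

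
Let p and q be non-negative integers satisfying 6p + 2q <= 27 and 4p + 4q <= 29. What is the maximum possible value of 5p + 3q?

27

(p,q)=(3,4) is feasible, giving 27.
(p,q)=(2,5) is feasible, giving 25.
(p,q)=(3,3) is feasible, giving 24.
No feasible integer point exceeds 27.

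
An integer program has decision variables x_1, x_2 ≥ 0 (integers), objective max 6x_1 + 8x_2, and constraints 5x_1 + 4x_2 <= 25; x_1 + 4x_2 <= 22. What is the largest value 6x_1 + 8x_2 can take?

46

Relaxing integrality, the LP optimum is 47.00 at (x_1,x_2) = (0.75, 5.31), which is not an integer point.
(x_1,x_2)=(1,5): 5·1+4·5=25≤25, 1·1+4·5=21≤22, objective 46.
(x_1,x_2)=(0,5): 5·0+4·5=20≤25, 1·0+4·5=20≤22, objective 40.
(x_1,x_2)=(1,4): 5·1+4·4=21≤25, 1·1+4·4=17≤22, objective 38.
The best lattice point is (1,5), giving 46.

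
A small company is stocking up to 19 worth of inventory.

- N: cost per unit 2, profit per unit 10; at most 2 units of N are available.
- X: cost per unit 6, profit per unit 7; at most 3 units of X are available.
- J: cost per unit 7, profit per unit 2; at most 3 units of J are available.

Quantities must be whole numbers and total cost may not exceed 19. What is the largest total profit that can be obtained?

This is a bounded integer knapsack.
N has the best ratio (10/2); taking only N gives at most 2×10 = 20 (stopped by the supply cap of 2).
Mixing does better — 2×N and 2×X: cost 16 ≤ 19, profit 2·10 + 2·7 = 34.

34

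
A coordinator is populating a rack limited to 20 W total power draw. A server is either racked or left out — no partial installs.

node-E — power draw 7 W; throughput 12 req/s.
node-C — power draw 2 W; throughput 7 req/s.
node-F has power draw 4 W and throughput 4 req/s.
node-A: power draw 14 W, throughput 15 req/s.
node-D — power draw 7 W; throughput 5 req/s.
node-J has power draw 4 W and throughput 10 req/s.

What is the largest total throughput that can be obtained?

34

Allowing fractional choices, the relaxed optimum would be about 36.5, but servers are indivisible.
node-E + node-C + node-F + node-J: power draw 7 + 2 + 4 + 4 = 17 ≤ 20, throughput 12 + 7 + 4 + 10 = 33.
node-E + node-C + node-D + node-J: power draw 7 + 2 + 7 + 4 = 20 ≤ 20, throughput 12 + 7 + 5 + 10 = 34.
Best is node-E, node-C, node-D, and node-J with total throughput 34.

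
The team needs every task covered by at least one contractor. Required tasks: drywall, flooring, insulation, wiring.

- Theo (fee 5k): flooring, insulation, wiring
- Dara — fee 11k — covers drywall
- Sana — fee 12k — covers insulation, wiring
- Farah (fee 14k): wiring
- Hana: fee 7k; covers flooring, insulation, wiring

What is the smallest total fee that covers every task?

16

Choose Theo and Dara: together they cover drywall, flooring, insulation, wiring — every task.
Total fee: 5 + 11 = 16.
No cover costs less than 16.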